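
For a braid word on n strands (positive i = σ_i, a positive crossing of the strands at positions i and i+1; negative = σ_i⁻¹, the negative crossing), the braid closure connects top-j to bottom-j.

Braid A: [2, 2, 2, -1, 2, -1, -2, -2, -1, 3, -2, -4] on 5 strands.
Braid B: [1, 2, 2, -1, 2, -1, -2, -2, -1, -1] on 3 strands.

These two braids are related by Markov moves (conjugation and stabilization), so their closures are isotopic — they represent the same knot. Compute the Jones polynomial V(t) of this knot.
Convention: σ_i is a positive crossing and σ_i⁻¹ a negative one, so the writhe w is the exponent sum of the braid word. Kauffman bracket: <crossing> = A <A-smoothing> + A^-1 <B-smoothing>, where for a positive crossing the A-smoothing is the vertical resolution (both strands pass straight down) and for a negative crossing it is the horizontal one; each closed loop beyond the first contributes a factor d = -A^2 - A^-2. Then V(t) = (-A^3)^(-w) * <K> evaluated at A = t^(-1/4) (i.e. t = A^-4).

Markov-equivalent braids have isotopic closures, hence identical knot invariants. Strip the Markov moves from each word to reach a common short braid β, then compute V(t) once on β.
Braid A: s2 s2 s2 s1^-1 s2 s1^-1 s2^-1 s2^-1 s1^-1 s3 s2^-1 s4^-1 on 5 strands reduces by inverse Markov moves (closure unchanged at each step):
  Destabilize: the word has the form β·s4^-1 where s4^-1 occurs only as the final letter (β ∈ B_4); drop it and the last strand → 4 strands.
  Deconjugate: the word is γ·β·γ⁻¹ with γ = s2 (prefix) and γ⁻¹ = s2^-1 (suffix); strip both.
  Destabilize: the word has the form β·s3 where s3 occurs only as the final letter (β ∈ B_3); drop it and the last strand → 3 strands.
Reduced to β = s2 s2 s1^-1 s2 s1^-1 s2^-1 s2^-1 s1^-1 on 3 strands, 8 crossings.
Braid B: s1 s2 s2 s1^-1 s2 s1^-1 s2^-1 s2^-1 s1^-1 s1^-1 on 3 strands reduces by inverse Markov moves (closure unchanged at each step):
  Deconjugate: the word is γ·β·γ⁻¹ with γ = s1 (prefix) and γ⁻¹ = s1^-1 (suffix); strip both.
Reduced to β = s2 s2 s1^-1 s2 s1^-1 s2^-1 s2^-1 s1^-1 on 3 strands, 8 crossings.
Both give the same β = s2 s2 s1^-1 s2 s1^-1 s2^-1 s2^-1 s1^-1 on 3 strands, so one state sum suffices:
Braid: s2 s2 s1^-1 s2 s1^-1 s2^-1 s2^-1 s1^-1 on 3 strands, 8 crossings.
Writhe w = (#positive) - (#negative) = 3 - 5 = -2.
Enumerate smoothing states for the bracket polynomial. There are 2^8 = 256 states.
Smooth each crossing (0=||, 1=⌣⌢); contribution A^(Σ sign_k(1-2s_k)) * d^(L-1).
Tabulate the states by total A-exponent and number of loops L (A-exp: L × count):
  A^8: L=4 ×1
  A^6: L=3 ×8
  A^4: L=2 ×23, L=4 ×5
  A^2: L=1 ×22, L=3 ×33, L=5 ×1
  A^0: L=2 ×52, L=4 ×18
  A^-2: L=1 ×13, L=3 ×37, L=5 ×6
  A^-4: L=2 ×14, L=4 ×13, L=6 ×1
  A^-6: L=3 ×6, L=5 ×2
  A^-8: L=4 ×1
Each group contributes A^e * Σ count * d^(L-1):
Powers of d = -A^2 - A^-2: d^2 = A^4 + 2 + A^-4; d^3 = -A^6 - 3*A^2 - 3*A^-2 - A^-6; d^4 = A^8 + 4*A^4 + 6 + 4*A^-4 + A^-8; d^5 = -A^10 - 5*A^6 - 10*A^2 - 10*A^-2 - 5*A^-6 - A^-10.
  A^8 * (d^3) = -A^14 - 3*A^10 - 3*A^6 - A^2
  A^6 * (8*d^2) = 8*A^10 + 16*A^6 + 8*A^2
  A^4 * (23*d + 5*d^3) = -5*A^10 - 38*A^6 - 38*A^2 - 5*A^-2
  A^2 * (22 + 33*d^2 + d^4) = A^10 + 37*A^6 + 94*A^2 + 37*A^-2 + A^-6
  A^0 * (52*d + 18*d^3) = -18*A^6 - 106*A^2 - 106*A^-2 - 18*A^-6
  A^-2 * (13 + 37*d^2 + 6*d^4) = 6*A^6 + 61*A^2 + 123*A^-2 + 61*A^-6 + 6*A^-10
  A^-4 * (14*d + 13*d^3 + d^5) = -A^6 - 18*A^2 - 63*A^-2 - 63*A^-6 - 18*A^-10 - A^-14
  A^-6 * (6*d^2 + 2*d^4) = 2*A^2 + 14*A^-2 + 24*A^-6 + 14*A^-10 + 2*A^-14
  A^-8 * (d^3) = -A^-2 - 3*A^-6 - 3*A^-10 - A^-14
Summing the groups: <K> = -A^14 + A^10 - A^6 + 2*A^2 - A^-2 + 2*A^-6 - A^-10
Normalise by the writhe: (-A^3)^(-w) = (-A^3)^(2) = A^6, so f(A) = A^6 * <K> = -A^20 + A^16 - A^12 + 2*A^8 - A^4 + 2 - A^-4.
Substitute A = t^(-1/4), i.e. A^e → t^(-e/4): V(t) = -t + 2 - t^-1 + 2*t^-2 - t^-3 + t^-4 - t^-5

Answer: -t + 2 - t^-1 + 2*t^-2 - t^-3 + t^-4 - t^-5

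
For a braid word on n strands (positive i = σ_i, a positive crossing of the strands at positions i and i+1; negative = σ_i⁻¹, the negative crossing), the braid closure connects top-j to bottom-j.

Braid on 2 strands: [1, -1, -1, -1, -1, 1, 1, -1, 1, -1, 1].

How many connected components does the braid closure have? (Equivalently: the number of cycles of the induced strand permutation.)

1

Derivation:
Track the strand permutation on 2 strands, starting from identity.
  step 1: s1 swaps positions 1,2 -> [2 1]
  step 2: s1^-1 swaps positions 1,2 -> [1 2]
  step 3: s1^-1 swaps positions 1,2 -> [2 1]
  step 4: s1^-1 swaps positions 1,2 -> [1 2]
  step 5: s1^-1 swaps positions 1,2 -> [2 1]
  step 6: s1 swaps positions 1,2 -> [1 2]
  step 7: s1 swaps positions 1,2 -> [2 1]
  step 8: s1^-1 swaps positions 1,2 -> [1 2]
  step 9: s1 swaps positions 1,2 -> [2 1]
  step 10: s1^-1 swaps positions 1,2 -> [1 2]
  step 11: s1 swaps positions 1,2 -> [2 1]
Final permutation (position -> original strand): [2 1]
Closure components = cycle count of this permutation = 1.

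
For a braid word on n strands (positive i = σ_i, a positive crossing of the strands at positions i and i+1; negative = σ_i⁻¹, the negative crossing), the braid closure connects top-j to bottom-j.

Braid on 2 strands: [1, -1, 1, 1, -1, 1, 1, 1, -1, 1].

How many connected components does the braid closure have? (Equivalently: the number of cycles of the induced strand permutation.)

Track the strand permutation on 2 strands, starting from identity.
  step 1: s1 swaps positions 1,2 -> [2 1]
  step 2: s1^-1 swaps positions 1,2 -> [1 2]
  step 3: s1 swaps positions 1,2 -> [2 1]
  step 4: s1 swaps positions 1,2 -> [1 2]
  step 5: s1^-1 swaps positions 1,2 -> [2 1]
  step 6: s1 swaps positions 1,2 -> [1 2]
  step 7: s1 swaps positions 1,2 -> [2 1]
  step 8: s1 swaps positions 1,2 -> [1 2]
  step 9: s1^-1 swaps positions 1,2 -> [2 1]
  step 10: s1 swaps positions 1,2 -> [1 2]
Final permutation (position -> original strand): [1 2]
Closure components = cycle count of this permutation = 2.

Answer: 2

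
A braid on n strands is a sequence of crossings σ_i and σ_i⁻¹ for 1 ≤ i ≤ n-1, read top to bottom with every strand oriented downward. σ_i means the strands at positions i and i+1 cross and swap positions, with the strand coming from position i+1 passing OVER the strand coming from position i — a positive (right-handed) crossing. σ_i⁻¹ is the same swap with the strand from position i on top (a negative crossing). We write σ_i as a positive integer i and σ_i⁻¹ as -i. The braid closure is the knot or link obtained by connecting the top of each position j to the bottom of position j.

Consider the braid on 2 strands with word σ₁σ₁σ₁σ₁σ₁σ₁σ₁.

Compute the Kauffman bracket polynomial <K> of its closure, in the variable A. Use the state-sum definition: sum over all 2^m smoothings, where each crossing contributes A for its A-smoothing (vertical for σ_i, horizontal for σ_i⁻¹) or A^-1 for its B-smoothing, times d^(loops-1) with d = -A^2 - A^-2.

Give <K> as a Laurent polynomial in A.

Braid: s1 s1 s1 s1 s1 s1 s1 on 2 strands, 7 crossings.
Writhe w = (#positive) - (#negative) = 7 - 0 = 7.
Computing the Kauffman bracket via state sum. There are 2^7 = 128 states.
For each crossing: s=0 is the vertical smoothing, s=1 horizontal. Crossing k contributes A^(sign_k * (1 - 2*s_k)); loop factor d = -A^2 - A^-2.
Tabulate the states by total A-exponent and number of loops L (A-exp: L × count):
  A^7: L=2 ×1
  A^5: L=1 ×7
  A^3: L=2 ×21
  A^1: L=3 ×35
  A^-1: L=4 ×35
  A^-3: L=5 ×21
  A^-5: L=6 ×7
  A^-7: L=7 ×1
Each group contributes A^e * Σ count * d^(L-1):
Powers of d = -A^2 - A^-2: d^2 = A^4 + 2 + A^-4; d^3 = -A^6 - 3*A^2 - 3*A^-2 - A^-6; d^4 = A^8 + 4*A^4 + 6 + 4*A^-4 + A^-8; d^5 = -A^10 - 5*A^6 - 10*A^2 - 10*A^-2 - 5*A^-6 - A^-10; d^6 = A^12 + 6*A^8 + 15*A^4 + 20 + 15*A^-4 + 6*A^-8 + A^-12.
  A^7 * (d) = -A^9 - A^5
  A^5 * (7) = 7*A^5
  A^3 * (21*d) = -21*A^5 - 21*A
  A^1 * (35*d^2) = 35*A^5 + 70*A + 35*A^-3
  A^-1 * (35*d^3) = -35*A^5 - 105*A - 105*A^-3 - 35*A^-7
  A^-3 * (21*d^4) = 21*A^5 + 84*A + 126*A^-3 + 84*A^-7 + 21*A^-11
  A^-5 * (7*d^5) = -7*A^5 - 35*A - 70*A^-3 - 70*A^-7 - 35*A^-11 - 7*A^-15
  A^-7 * (d^6) = A^5 + 6*A + 15*A^-3 + 20*A^-7 + 15*A^-11 + 6*A^-15 + A^-19
Summing the groups: <K> = -A^9 - A + A^-3 - A^-7 + A^-11 - A^-15 + A^-19

Answer: -A^9 - A + A^-3 - A^-7 + A^-11 - A^-15 + A^-19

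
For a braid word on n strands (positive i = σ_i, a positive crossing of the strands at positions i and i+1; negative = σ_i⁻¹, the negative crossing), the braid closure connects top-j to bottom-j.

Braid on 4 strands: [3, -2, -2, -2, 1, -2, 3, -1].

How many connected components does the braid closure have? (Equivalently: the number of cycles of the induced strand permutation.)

2

Derivation:
Track the strand permutation on 4 strands, starting from identity.
  step 1: s3 swaps positions 3,4 -> [1 2 4 3]
  step 2: s2^-1 swaps positions 2,3 -> [1 4 2 3]
  step 3: s2^-1 swaps positions 2,3 -> [1 2 4 3]
  step 4: s2^-1 swaps positions 2,3 -> [1 4 2 3]
  step 5: s1 swaps positions 1,2 -> [4 1 2 3]
  step 6: s2^-1 swaps positions 2,3 -> [4 2 1 3]
  step 7: s3 swaps positions 3,4 -> [4 2 3 1]
  step 8: s1^-1 swaps positions 1,2 -> [2 4 3 1]
Final permutation (position -> original strand): [2 4 3 1]
Closure components = cycle count of this permutation = 2.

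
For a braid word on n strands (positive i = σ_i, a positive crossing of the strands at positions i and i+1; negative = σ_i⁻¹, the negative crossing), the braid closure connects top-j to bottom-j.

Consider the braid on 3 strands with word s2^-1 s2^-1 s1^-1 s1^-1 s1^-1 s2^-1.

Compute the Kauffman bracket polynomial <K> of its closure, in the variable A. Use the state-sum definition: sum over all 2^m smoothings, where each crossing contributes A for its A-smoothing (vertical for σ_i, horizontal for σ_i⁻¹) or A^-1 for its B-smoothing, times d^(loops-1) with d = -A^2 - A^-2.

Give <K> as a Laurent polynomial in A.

Braid: s2^-1 s2^-1 s1^-1 s1^-1 s1^-1 s2^-1 on 3 strands, 6 crossings.
Writhe w = (#positive) - (#negative) = 0 - 6 = -6.
State-sum expansion of <K>. There are 2^6 = 64 states.
Smooth each crossing (0=||, 1=⌣⌢); contribution A^(Σ sign_k(1-2s_k)) * d^(L-1).
Tabulate the states by total A-exponent and number of loops L (A-exp: L × count):
  A^6: L=5 ×1
  A^4: L=4 ×6
  A^2: L=3 ×15
  A^0: L=2 ×18, L=4 ×2
  A^-2: L=1 ×9, L=3 ×6
  A^-4: L=2 ×6
  A^-6: L=3 ×1
Each group contributes A^e * Σ count * d^(L-1):
Powers of d = -A^2 - A^-2: d^2 = A^4 + 2 + A^-4; d^3 = -A^6 - 3*A^2 - 3*A^-2 - A^-6; d^4 = A^8 + 4*A^4 + 6 + 4*A^-4 + A^-8.
  A^6 * (d^4) = A^14 + 4*A^10 + 6*A^6 + 4*A^2 + A^-2
  A^4 * (6*d^3) = -6*A^10 - 18*A^6 - 18*A^2 - 6*A^-2
  A^2 * (15*d^2) = 15*A^6 + 30*A^2 + 15*A^-2
  A^0 * (18*d + 2*d^3) = -2*A^6 - 24*A^2 - 24*A^-2 - 2*A^-6
  A^-2 * (9 + 6*d^2) = 6*A^2 + 21*A^-2 + 6*A^-6
  A^-4 * (6*d) = -6*A^-2 - 6*A^-6
  A^-6 * (d^2) = A^-2 + 2*A^-6 + A^-10
Summing the groups: <K> = A^14 - 2*A^10 + A^6 - 2*A^2 + 2*A^-2 + A^-10

Answer: A^14 - 2*A^10 + A^6 - 2*A^2 + 2*A^-2 + A^-10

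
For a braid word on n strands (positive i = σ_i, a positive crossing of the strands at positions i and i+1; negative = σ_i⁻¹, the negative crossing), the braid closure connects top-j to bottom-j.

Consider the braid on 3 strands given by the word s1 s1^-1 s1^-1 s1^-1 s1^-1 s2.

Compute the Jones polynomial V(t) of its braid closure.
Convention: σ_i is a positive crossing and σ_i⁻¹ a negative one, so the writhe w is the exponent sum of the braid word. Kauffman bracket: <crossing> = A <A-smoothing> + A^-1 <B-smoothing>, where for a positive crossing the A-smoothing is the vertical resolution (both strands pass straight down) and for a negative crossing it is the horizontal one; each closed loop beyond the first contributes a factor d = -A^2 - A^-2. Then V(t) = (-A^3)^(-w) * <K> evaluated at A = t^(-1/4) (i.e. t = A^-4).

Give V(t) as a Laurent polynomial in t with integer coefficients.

The presented braid s1 s1^-1 s1^-1 s1^-1 s1^-1 s2 on 3 strands reduces by inverse Markov moves (closure unchanged at each step):
  Destabilize: the word has the form β·s2 where s2 occurs only as the final letter (β ∈ B_2); drop it and the last strand → 2 strands.
  Deconjugate: the word is γ·β·γ⁻¹ with γ = s1 (prefix) and γ⁻¹ = s1^-1 (suffix); strip both.
Reduced to β = s1^-1 s1^-1 s1^-1 on 2 strands, 3 crossings.
Compute on β:
Braid: s1^-1 s1^-1 s1^-1 on 2 strands, 3 crossings.
Writhe w = (#positive) - (#negative) = 0 - 3 = -3.
Enumerate smoothing states for the bracket polynomial. There are 2^3 = 8 states.
Smooth each crossing (0=||, 1=⌣⌢); contribution A^(Σ sign_k(1-2s_k)) * d^(L-1).
  state 000: A-exp=-3, loops=2, term = A^-3 * d^1
  state 001: A-exp=-1, loops=1, term = A^-1 * d^0
  state 010: A-exp=-1, loops=1, term = A^-1 * d^0
  state 011: A-exp=+1, loops=2, term = A^1 * d^1
  state 100: A-exp=-1, loops=1, term = A^-1 * d^0
  state 101: A-exp=+1, loops=2, term = A^1 * d^1
  state 110: A-exp=+1, loops=2, term = A^1 * d^1
  state 111: A-exp=+3, loops=3, term = A^3 * d^2
Collect the terms by A-exponent (count of states per loop number):
Powers of d = -A^2 - A^-2: d^2 = A^4 + 2 + A^-4.
  A^3 * (d^2) = A^7 + 2*A^3 + A^-1
  A^1 * (3*d) = -3*A^3 - 3*A^-1
  A^-1 * (3) = 3*A^-1
  A^-3 * (d) = -A^-1 - A^-5
Summing the groups: <K> = A^7 - A^3 - A^-5
Normalise by the writhe: (-A^3)^(-w) = (-A^3)^(3) = -A^9, so f(A) = -A^9 * <K> = -A^16 + A^12 + A^4.
Substitute A = t^(-1/4), i.e. A^e → t^(-e/4): V(t) = t^-1 + t^-3 - t^-4

Answer: t^-1 + t^-3 - t^-4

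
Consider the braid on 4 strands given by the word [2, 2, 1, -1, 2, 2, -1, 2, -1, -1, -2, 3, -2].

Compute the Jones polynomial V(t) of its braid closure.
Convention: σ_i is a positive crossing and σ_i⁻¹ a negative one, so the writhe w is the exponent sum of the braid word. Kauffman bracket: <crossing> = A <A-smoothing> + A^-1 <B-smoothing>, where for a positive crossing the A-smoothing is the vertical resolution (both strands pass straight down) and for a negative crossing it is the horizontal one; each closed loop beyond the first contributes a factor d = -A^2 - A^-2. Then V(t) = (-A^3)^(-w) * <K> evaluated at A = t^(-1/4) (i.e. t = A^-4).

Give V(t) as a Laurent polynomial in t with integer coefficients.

-t^3 + 2*t^2 - 2*t + 3 - 2*t^-1 + 2*t^-2 - t^-3

Derivation:
The presented braid s2 s2 s1 s1^-1 s2 s2 s1^-1 s2 s1^-1 s1^-1 s2^-1 s3 s2^-1 on 4 strands reduces by inverse Markov moves (closure unchanged at each step):
  Deconjugate: the word is γ·β·γ⁻¹ with γ = s2 (prefix) and γ⁻¹ = s2^-1 (suffix); strip both.
  Destabilize: the word has the form β·s3 where s3 occurs only as the final letter (β ∈ B_3); drop it and the last strand → 3 strands.
  Deconjugate: the word is γ·β·γ⁻¹ with γ = s2 s1 (prefix) and γ⁻¹ = s1^-1 s2^-1 (suffix); strip both.
Reduced to β = s1^-1 s2 s2 s1^-1 s2 s1^-1 on 3 strands, 6 crossings.
Compute on β:
Braid: s1^-1 s2 s2 s1^-1 s2 s1^-1 on 3 strands, 6 crossings.
Writhe w = (#positive) - (#negative) = 3 - 3 = 0.
Computing the Kauffman bracket via state sum. There are 2^6 = 64 states.
For each crossing: s=0 is the vertical smoothing, s=1 horizontal. Crossing k contributes A^(sign_k * (1 - 2*s_k)); loop factor d = -A^2 - A^-2.
Tabulate the states by total A-exponent and number of loops L (A-exp: L × count):
  A^6: L=4 ×1
  A^4: L=3 ×6
  A^2: L=2 ×14, L=4 ×1
  A^0: L=1 ×13, L=3 ×7
  A^-2: L=2 ×14, L=4 ×1
  A^-4: L=3 ×6
  A^-6: L=4 ×1
Each group contributes A^e * Σ count * d^(L-1):
Powers of d = -A^2 - A^-2: d^2 = A^4 + 2 + A^-4; d^3 = -A^6 - 3*A^2 - 3*A^-2 - A^-6.
  A^6 * (d^3) = -A^12 - 3*A^8 - 3*A^4 - 1
  A^4 * (6*d^2) = 6*A^8 + 12*A^4 + 6
  A^2 * (14*d + d^3) = -A^8 - 17*A^4 - 17 - A^-4
  A^0 * (13 + 7*d^2) = 7*A^4 + 27 + 7*A^-4
  A^-2 * (14*d + d^3) = -A^4 - 17 - 17*A^-4 - A^-8
  A^-4 * (6*d^2) = 6 + 12*A^-4 + 6*A^-8
  A^-6 * (d^3) = -1 - 3*A^-4 - 3*A^-8 - A^-12
Summing the groups: <K> = -A^12 + 2*A^8 - 2*A^4 + 3 - 2*A^-4 + 2*A^-8 - A^-12
Normalise by the writhe: (-A^3)^(-w) = (-A^3)^(0) = 1, so f(A) = 1 * <K> = -A^12 + 2*A^8 - 2*A^4 + 3 - 2*A^-4 + 2*A^-8 - A^-12.
Substitute A = t^(-1/4), i.e. A^e → t^(-e/4): V(t) = -t^3 + 2*t^2 - 2*t + 3 - 2*t^-1 + 2*t^-2 - t^-3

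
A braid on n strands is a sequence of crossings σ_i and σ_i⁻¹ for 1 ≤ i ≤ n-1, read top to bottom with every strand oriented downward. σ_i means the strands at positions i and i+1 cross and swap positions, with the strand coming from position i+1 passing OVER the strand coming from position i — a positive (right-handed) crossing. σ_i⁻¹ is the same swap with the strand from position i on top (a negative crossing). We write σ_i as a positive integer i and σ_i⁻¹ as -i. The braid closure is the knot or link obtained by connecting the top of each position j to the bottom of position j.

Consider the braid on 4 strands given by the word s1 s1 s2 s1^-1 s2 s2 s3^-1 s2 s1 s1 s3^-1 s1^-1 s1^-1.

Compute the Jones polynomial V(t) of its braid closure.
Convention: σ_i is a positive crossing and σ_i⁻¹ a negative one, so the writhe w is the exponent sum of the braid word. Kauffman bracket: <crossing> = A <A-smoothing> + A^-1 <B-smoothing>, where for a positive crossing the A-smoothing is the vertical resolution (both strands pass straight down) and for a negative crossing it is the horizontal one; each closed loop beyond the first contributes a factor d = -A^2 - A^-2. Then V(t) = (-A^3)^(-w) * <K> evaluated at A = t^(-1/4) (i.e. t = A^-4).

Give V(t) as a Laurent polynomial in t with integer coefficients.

The presented braid s1 s1 s2 s1^-1 s2 s2 s3^-1 s2 s1 s1 s3^-1 s1^-1 s1^-1 on 4 strands reduces by inverse Markov moves (closure unchanged at each step):
  Deconjugate: the word is γ·β·γ⁻¹ with γ = s1 s1 (prefix) and γ⁻¹ = s1^-1 s1^-1 (suffix); strip both.
Reduced to β = s2 s1^-1 s2 s2 s3^-1 s2 s1 s1 s3^-1 on 4 strands, 9 crossings.
Compute on β:
Braid: s2 s1^-1 s2 s2 s3^-1 s2 s1 s1 s3^-1 on 4 strands, 9 crossings.
Writhe w = (#positive) - (#negative) = 6 - 3 = 3.
State-sum expansion of <K>. There are 2^9 = 512 states.
Each crossing splits two ways (0=vertical, 1=horizontal). The state's weight is A^(#A-smoothings - #B-smoothings) * d^(loops - 1).
Tabulate the states by total A-exponent and number of loops L (A-exp: L × count):
  A^9: L=3 ×1
  A^7: L=2 ×6, L=4 ×3
  A^5: L=1 ×11, L=3 ×24, L=5 ×1
  A^3: L=2 ×68, L=4 ×16
  A^1: L=1 ×38, L=3 ×85, L=5 ×3
  A^-1: L=2 ×77, L=4 ×49
  A^-3: L=3 ×69, L=5 ×15
  A^-5: L=4 ×34, L=6 ×2
  A^-7: L=5 ×9
  A^-9: L=6 ×1
Each group contributes A^e * Σ count * d^(L-1):
Powers of d = -A^2 - A^-2: d^2 = A^4 + 2 + A^-4; d^3 = -A^6 - 3*A^2 - 3*A^-2 - A^-6; d^4 = A^8 + 4*A^4 + 6 + 4*A^-4 + A^-8; d^5 = -A^10 - 5*A^6 - 10*A^2 - 10*A^-2 - 5*A^-6 - A^-10.
  A^9 * (d^2) = A^13 + 2*A^9 + A^5
  A^7 * (6*d + 3*d^3) = -3*A^13 - 15*A^9 - 15*A^5 - 3*A
  A^5 * (11 + 24*d^2 + d^4) = A^13 + 28*A^9 + 65*A^5 + 28*A + A^-3
  A^3 * (68*d + 16*d^3) = -16*A^9 - 116*A^5 - 116*A - 16*A^-3
  A^1 * (38 + 85*d^2 + 3*d^4) = 3*A^9 + 97*A^5 + 226*A + 97*A^-3 + 3*A^-7
  A^-1 * (77*d + 49*d^3) = -49*A^5 - 224*A - 224*A^-3 - 49*A^-7
  A^-3 * (69*d^2 + 15*d^4) = 15*A^5 + 129*A + 228*A^-3 + 129*A^-7 + 15*A^-11
  A^-5 * (34*d^3 + 2*d^5) = -2*A^5 - 44*A - 122*A^-3 - 122*A^-7 - 44*A^-11 - 2*A^-15
  A^-7 * (9*d^4) = 9*A + 36*A^-3 + 54*A^-7 + 36*A^-11 + 9*A^-15
  A^-9 * (d^5) = -A - 5*A^-3 - 10*A^-7 - 10*A^-11 - 5*A^-15 - A^-19
Summing the groups: <K> = -A^13 + 2*A^9 - 4*A^5 + 4*A - 5*A^-3 + 5*A^-7 - 3*A^-11 + 2*A^-15 - A^-19
Normalise by the writhe: (-A^3)^(-w) = (-A^3)^(-3) = -A^-9, so f(A) = -A^-9 * <K> = A^4 - 2 + 4*A^-4 - 4*A^-8 + 5*A^-12 - 5*A^-16 + 3*A^-20 - 2*A^-24 + A^-28.
Substitute A = t^(-1/4), i.e. A^e → t^(-e/4): V(t) = t^7 - 2*t^6 + 3*t^5 - 5*t^4 + 5*t^3 - 4*t^2 + 4*t - 2 + t^-1

Answer: t^7 - 2*t^6 + 3*t^5 - 5*t^4 + 5*t^3 - 4*t^2 + 4*t - 2 + t^-1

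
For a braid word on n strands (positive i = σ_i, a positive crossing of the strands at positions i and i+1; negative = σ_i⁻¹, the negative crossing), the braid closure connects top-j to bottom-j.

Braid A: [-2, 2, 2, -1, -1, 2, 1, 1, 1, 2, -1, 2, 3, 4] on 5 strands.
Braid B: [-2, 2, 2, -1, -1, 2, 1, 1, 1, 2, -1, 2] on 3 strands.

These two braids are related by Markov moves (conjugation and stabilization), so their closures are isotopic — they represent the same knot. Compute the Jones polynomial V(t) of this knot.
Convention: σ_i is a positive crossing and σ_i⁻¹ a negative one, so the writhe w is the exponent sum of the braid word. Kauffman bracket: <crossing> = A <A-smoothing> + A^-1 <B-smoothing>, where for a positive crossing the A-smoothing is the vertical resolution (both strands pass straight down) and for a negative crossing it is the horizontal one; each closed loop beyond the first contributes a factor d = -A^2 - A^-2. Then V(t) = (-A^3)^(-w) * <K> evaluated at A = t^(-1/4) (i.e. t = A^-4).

Markov-equivalent braids have isotopic closures, hence identical knot invariants. Strip the Markov moves from each word to reach a common short braid β, then compute V(t) once on β.
Braid A: s2^-1 s2 s2 s1^-1 s1^-1 s2 s1 s1 s1 s2 s1^-1 s2 s3 s4 on 5 strands reduces by inverse Markov moves (closure unchanged at each step):
  Destabilize: the word has the form β·s4 where s4 occurs only as the final letter (β ∈ B_4); drop it and the last strand → 4 strands.
  Destabilize: the word has the form β·s3 where s3 occurs only as the final letter (β ∈ B_3); drop it and the last strand → 3 strands.
  Deconjugate: the word is γ·β·γ⁻¹ with γ = s2^-1 (prefix) and γ⁻¹ = s2 (suffix); strip both.
Reduced to β = s2 s2 s1^-1 s1^-1 s2 s1 s1 s1 s2 s1^-1 on 3 strands, 10 crossings.
Braid B: s2^-1 s2 s2 s1^-1 s1^-1 s2 s1 s1 s1 s2 s1^-1 s2 on 3 strands reduces by inverse Markov moves (closure unchanged at each step):
  Deconjugate: the word is γ·β·γ⁻¹ with γ = s2^-1 (prefix) and γ⁻¹ = s2 (suffix); strip both.
Reduced to β = s2 s2 s1^-1 s1^-1 s2 s1 s1 s1 s2 s1^-1 on 3 strands, 10 crossings.
Both give the same β = s2 s2 s1^-1 s1^-1 s2 s1 s1 s1 s2 s1^-1 on 3 strands, so one state sum suffices:
Braid: s2 s2 s1^-1 s1^-1 s2 s1 s1 s1 s2 s1^-1 on 3 strands, 10 crossings.
Writhe w = (#positive) - (#negative) = 7 - 3 = 4.
Enumerate smoothing states for the bracket polynomial. There are 2^10 = 1024 states.
For each crossing: s=0 is the vertical smoothing, s=1 horizontal. Crossing k contributes A^(sign_k * (1 - 2*s_k)); loop factor d = -A^2 - A^-2.
Tabulate the states by total A-exponent and number of loops L (A-exp: L × count):
  A^10: L=4 ×1
  A^8: L=3 ×7, L=5 ×3
  A^6: L=2 ×19, L=4 ×23, L=6 ×3
  A^4: L=1 ×20, L=3 ×75, L=5 ×24, L=7 ×1
  A^2: L=2 ×114, L=4 ×86, L=6 ×10
  A^0: L=1 ×51, L=3 ×155, L=5 ×45, L=7 ×1
  A^-2: L=2 ×102, L=4 ×98, L=6 ×10
  A^-4: L=3 ×89, L=5 ×30, L=7 ×1
  A^-6: L=4 ×41, L=6 ×4
  A^-8: L=5 ×10
  A^-10: L=6 ×1
Each group contributes A^e * Σ count * d^(L-1):
Powers of d = -A^2 - A^-2: d^2 = A^4 + 2 + A^-4; d^3 = -A^6 - 3*A^2 - 3*A^-2 - A^-6; d^4 = A^8 + 4*A^4 + 6 + 4*A^-4 + A^-8; d^5 = -A^10 - 5*A^6 - 10*A^2 - 10*A^-2 - 5*A^-6 - A^-10; d^6 = A^12 + 6*A^8 + 15*A^4 + 20 + 15*A^-4 + 6*A^-8 + A^-12.
  A^10 * (d^3) = -A^16 - 3*A^12 - 3*A^8 - A^4
  A^8 * (7*d^2 + 3*d^4) = 3*A^16 + 19*A^12 + 32*A^8 + 19*A^4 + 3
  A^6 * (19*d + 23*d^3 + 3*d^5) = -3*A^16 - 38*A^12 - 118*A^8 - 118*A^4 - 38 - 3*A^-4
  A^4 * (20 + 75*d^2 + 24*d^4 + d^6) = A^16 + 30*A^12 + 186*A^8 + 334*A^4 + 186 + 30*A^-4 + A^-8
  A^2 * (114*d + 86*d^3 + 10*d^5) = -10*A^12 - 136*A^8 - 472*A^4 - 472 - 136*A^-4 - 10*A^-8
  A^0 * (51 + 155*d^2 + 45*d^4 + d^6) = A^12 + 51*A^8 + 350*A^4 + 651 + 350*A^-4 + 51*A^-8 + A^-12
  A^-2 * (102*d + 98*d^3 + 10*d^5) = -10*A^8 - 148*A^4 - 496 - 496*A^-4 - 148*A^-8 - 10*A^-12
  A^-4 * (89*d^2 + 30*d^4 + d^6) = A^8 + 36*A^4 + 224 + 378*A^-4 + 224*A^-8 + 36*A^-12 + A^-16
  A^-6 * (41*d^3 + 4*d^5) = -4*A^4 - 61 - 163*A^-4 - 163*A^-8 - 61*A^-12 - 4*A^-16
  A^-8 * (10*d^4) = 10 + 40*A^-4 + 60*A^-8 + 40*A^-12 + 10*A^-16
  A^-10 * (d^5) = -1 - 5*A^-4 - 10*A^-8 - 10*A^-12 - 5*A^-16 - A^-20
Summing the groups: <K> = -A^12 + 3*A^8 - 4*A^4 + 6 - 5*A^-4 + 5*A^-8 - 4*A^-12 + 2*A^-16 - A^-20
Normalise by the writhe: (-A^3)^(-w) = (-A^3)^(-4) = A^-12, so f(A) = A^-12 * <K> = -1 + 3*A^-4 - 4*A^-8 + 6*A^-12 - 5*A^-16 + 5*A^-20 - 4*A^-24 + 2*A^-28 - A^-32.
Substitute A = t^(-1/4), i.e. A^e → t^(-e/4): V(t) = -t^8 + 2*t^7 - 4*t^6 + 5*t^5 - 5*t^4 + 6*t^3 - 4*t^2 + 3*t - 1

Answer: -t^8 + 2*t^7 - 4*t^6 + 5*t^5 - 5*t^4 + 6*t^3 - 4*t^2 + 3*t - 1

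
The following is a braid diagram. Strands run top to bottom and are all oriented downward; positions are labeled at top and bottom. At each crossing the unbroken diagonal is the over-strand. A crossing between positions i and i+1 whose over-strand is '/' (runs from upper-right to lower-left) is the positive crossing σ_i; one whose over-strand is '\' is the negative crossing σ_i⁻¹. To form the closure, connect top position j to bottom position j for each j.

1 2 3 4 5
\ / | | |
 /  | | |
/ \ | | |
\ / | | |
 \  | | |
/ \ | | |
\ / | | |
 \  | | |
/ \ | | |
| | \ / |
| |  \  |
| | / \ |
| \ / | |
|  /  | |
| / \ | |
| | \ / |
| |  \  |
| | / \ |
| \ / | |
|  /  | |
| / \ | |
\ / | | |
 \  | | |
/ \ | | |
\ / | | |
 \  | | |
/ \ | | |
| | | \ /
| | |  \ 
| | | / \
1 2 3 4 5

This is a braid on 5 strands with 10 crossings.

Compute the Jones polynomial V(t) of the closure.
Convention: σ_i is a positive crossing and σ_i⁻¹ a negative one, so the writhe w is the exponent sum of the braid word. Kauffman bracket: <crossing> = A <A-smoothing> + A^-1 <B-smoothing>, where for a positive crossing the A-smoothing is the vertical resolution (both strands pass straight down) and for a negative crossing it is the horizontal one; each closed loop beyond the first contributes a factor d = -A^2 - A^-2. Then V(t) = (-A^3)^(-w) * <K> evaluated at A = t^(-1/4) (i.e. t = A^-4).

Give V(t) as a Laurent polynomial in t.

Reading the diagram top to bottom ('/'-over between positions i,i+1 = s_i, '\'-over = s_i^-1): braid word = s1 s1^-1 s1^-1 s3^-1 s2 s3^-1 s2 s1^-1 s1^-1 s4^-1.
The presented braid s1 s1^-1 s1^-1 s3^-1 s2 s3^-1 s2 s1^-1 s1^-1 s4^-1 on 5 strands reduces by inverse Markov moves (closure unchanged at each step):
  Destabilize: the word has the form β·s4^-1 where s4^-1 occurs only as the final letter (β ∈ B_4); drop it and the last strand → 4 strands.
  Deconjugate: the word is γ·β·γ⁻¹ with γ = s1 (prefix) and γ⁻¹ = s1^-1 (suffix); strip both.
Reduced to β = s1^-1 s1^-1 s3^-1 s2 s3^-1 s2 s1^-1 on 4 strands, 7 crossings.
Compute on β:
Braid: s1^-1 s1^-1 s3^-1 s2 s3^-1 s2 s1^-1 on 4 strands, 7 crossings.
Writhe w = (#positive) - (#negative) = 2 - 5 = -3.
Computing the Kauffman bracket via state sum. There are 2^7 = 128 states.
Each crossing splits two ways (0=vertical, 1=horizontal). The state's weight is A^(#A-smoothings - #B-smoothings) * d^(loops - 1).
Tabulate the states by total A-exponent and number of loops L (A-exp: L × count):
  A^7: L=5 ×1
  A^5: L=4 ×7
  A^3: L=3 ×20, L=5 ×1
  A^1: L=2 ×27, L=4 ×8
  A^-1: L=1 ×15, L=3 ×19, L=5 ×1
  A^-3: L=2 ×17, L=4 ×4
  A^-5: L=3 ×7
  A^-7: L=4 ×1
Each group contributes A^e * Σ count * d^(L-1):
Powers of d = -A^2 - A^-2: d^2 = A^4 + 2 + A^-4; d^3 = -A^6 - 3*A^2 - 3*A^-2 - A^-6; d^4 = A^8 + 4*A^4 + 6 + 4*A^-4 + A^-8.
  A^7 * (d^4) = A^15 + 4*A^11 + 6*A^7 + 4*A^3 + A^-1
  A^5 * (7*d^3) = -7*A^11 - 21*A^7 - 21*A^3 - 7*A^-1
  A^3 * (20*d^2 + d^4) = A^11 + 24*A^7 + 46*A^3 + 24*A^-1 + A^-5
  A^1 * (27*d + 8*d^3) = -8*A^7 - 51*A^3 - 51*A^-1 - 8*A^-5
  A^-1 * (15 + 19*d^2 + d^4) = A^7 + 23*A^3 + 59*A^-1 + 23*A^-5 + A^-9
  A^-3 * (17*d + 4*d^3) = -4*A^3 - 29*A^-1 - 29*A^-5 - 4*A^-9
  A^-5 * (7*d^2) = 7*A^-1 + 14*A^-5 + 7*A^-9
  A^-7 * (d^3) = -A^-1 - 3*A^-5 - 3*A^-9 - A^-13
Summing the groups: <K> = A^15 - 2*A^11 + 2*A^7 - 3*A^3 + 3*A^-1 - 2*A^-5 + A^-9 - A^-13
Normalise by the writhe: (-A^3)^(-w) = (-A^3)^(3) = -A^9, so f(A) = -A^9 * <K> = -A^24 + 2*A^20 - 2*A^16 + 3*A^12 - 3*A^8 + 2*A^4 - 1 + A^-4.
Substitute A = t^(-1/4), i.e. A^e → t^(-e/4): V(t) = t - 1 + 2*t^-1 - 3*t^-2 + 3*t^-3 - 2*t^-4 + 2*t^-5 - t^-6

Answer: t - 1 + 2*t^-1 - 3*t^-2 + 3*t^-3 - 2*t^-4 + 2*t^-5 - t^-6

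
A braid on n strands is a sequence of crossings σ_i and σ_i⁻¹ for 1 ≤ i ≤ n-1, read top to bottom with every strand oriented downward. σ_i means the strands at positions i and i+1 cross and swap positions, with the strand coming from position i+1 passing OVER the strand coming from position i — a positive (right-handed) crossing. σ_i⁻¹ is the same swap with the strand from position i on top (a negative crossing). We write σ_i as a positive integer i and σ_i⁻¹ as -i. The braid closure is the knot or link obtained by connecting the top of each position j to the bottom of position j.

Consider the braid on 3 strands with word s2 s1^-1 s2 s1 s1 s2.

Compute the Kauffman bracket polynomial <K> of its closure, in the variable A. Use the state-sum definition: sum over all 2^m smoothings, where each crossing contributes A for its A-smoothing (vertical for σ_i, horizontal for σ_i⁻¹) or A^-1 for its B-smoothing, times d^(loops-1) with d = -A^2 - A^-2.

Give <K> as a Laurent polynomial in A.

A^8 - A^4 + 2 - A^-4 + A^-8 - A^-12

Derivation:
Braid: s2 s1^-1 s2 s1 s1 s2 on 3 strands, 6 crossings.
Writhe w = (#positive) - (#negative) = 5 - 1 = 4.
Enumerate smoothing states for the bracket polynomial. There are 2^6 = 64 states.
For each crossing: s=0 is the vertical smoothing, s=1 horizontal. Crossing k contributes A^(sign_k * (1 - 2*s_k)); loop factor d = -A^2 - A^-2.
Tabulate the states by total A-exponent and number of loops L (A-exp: L × count):
  A^6: L=2 ×1
  A^4: L=1 ×3, L=3 ×3
  A^2: L=2 ×14, L=4 ×1
  A^0: L=1 ×10, L=3 ×10
  A^-2: L=2 ×13, L=4 ×2
  A^-4: L=3 ×6
  A^-6: L=4 ×1
Each group contributes A^e * Σ count * d^(L-1):
Powers of d = -A^2 - A^-2: d^2 = A^4 + 2 + A^-4; d^3 = -A^6 - 3*A^2 - 3*A^-2 - A^-6.
  A^6 * (d) = -A^8 - A^4
  A^4 * (3 + 3*d^2) = 3*A^8 + 9*A^4 + 3
  A^2 * (14*d + d^3) = -A^8 - 17*A^4 - 17 - A^-4
  A^0 * (10 + 10*d^2) = 10*A^4 + 30 + 10*A^-4
  A^-2 * (13*d + 2*d^3) = -2*A^4 - 19 - 19*A^-4 - 2*A^-8
  A^-4 * (6*d^2) = 6 + 12*A^-4 + 6*A^-8
  A^-6 * (d^3) = -1 - 3*A^-4 - 3*A^-8 - A^-12
Summing the groups: <K> = A^8 - A^4 + 2 - A^-4 + A^-8 - A^-12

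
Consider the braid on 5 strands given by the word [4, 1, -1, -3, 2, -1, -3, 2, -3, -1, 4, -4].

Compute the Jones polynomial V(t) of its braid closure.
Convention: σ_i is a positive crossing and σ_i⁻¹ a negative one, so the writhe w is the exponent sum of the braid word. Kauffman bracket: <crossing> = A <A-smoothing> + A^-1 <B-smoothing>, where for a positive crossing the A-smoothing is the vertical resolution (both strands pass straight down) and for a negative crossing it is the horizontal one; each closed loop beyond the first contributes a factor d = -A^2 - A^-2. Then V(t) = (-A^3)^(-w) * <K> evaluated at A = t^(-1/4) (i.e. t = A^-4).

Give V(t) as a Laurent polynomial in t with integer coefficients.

t - 2 + 3*t^-1 - 3*t^-2 + 4*t^-3 - 3*t^-4 + 2*t^-5 - t^-6

Derivation:
The presented braid s4 s1 s1^-1 s3^-1 s2 s1^-1 s3^-1 s2 s3^-1 s1^-1 s4 s4^-1 on 5 strands reduces by inverse Markov moves (closure unchanged at each step):
  Deconjugate: the word is γ·β·γ⁻¹ with γ = s4 (prefix) and γ⁻¹ = s4^-1 (suffix); strip both.
  Destabilize: the word has the form β·s4 where s4 occurs only as the final letter (β ∈ B_4); drop it and the last strand → 4 strands.
  Deconjugate: the word is γ·β·γ⁻¹ with γ = s1 (prefix) and γ⁻¹ = s1^-1 (suffix); strip both.
Reduced to β = s1^-1 s3^-1 s2 s1^-1 s3^-1 s2 s3^-1 on 4 strands, 7 crossings.
Compute on β:
Braid: s1^-1 s3^-1 s2 s1^-1 s3^-1 s2 s3^-1 on 4 strands, 7 crossings.
Writhe w = (#positive) - (#negative) = 2 - 5 = -3.
State-sum expansion of <K>. There are 2^7 = 128 states.
For each crossing: s=0 is the vertical smoothing, s=1 horizontal. Crossing k contributes A^(sign_k * (1 - 2*s_k)); loop factor d = -A^2 - A^-2.
Tabulate the states by total A-exponent and number of loops L (A-exp: L × count):
  A^7: L=5 ×1
  A^5: L=4 ×7
  A^3: L=3 ×20, L=5 ×1
  A^1: L=2 ×29, L=4 ×6
  A^-1: L=1 ×19, L=3 ×16
  A^-3: L=2 ×19, L=4 ×2
  A^-5: L=3 ×7
  A^-7: L=4 ×1
Each group contributes A^e * Σ count * d^(L-1):
Powers of d = -A^2 - A^-2: d^2 = A^4 + 2 + A^-4; d^3 = -A^6 - 3*A^2 - 3*A^-2 - A^-6; d^4 = A^8 + 4*A^4 + 6 + 4*A^-4 + A^-8.
  A^7 * (d^4) = A^15 + 4*A^11 + 6*A^7 + 4*A^3 + A^-1
  A^5 * (7*d^3) = -7*A^11 - 21*A^7 - 21*A^3 - 7*A^-1
  A^3 * (20*d^2 + d^4) = A^11 + 24*A^7 + 46*A^3 + 24*A^-1 + A^-5
  A^1 * (29*d + 6*d^3) = -6*A^7 - 47*A^3 - 47*A^-1 - 6*A^-5
  A^-1 * (19 + 16*d^2) = 16*A^3 + 51*A^-1 + 16*A^-5
  A^-3 * (19*d + 2*d^3) = -2*A^3 - 25*A^-1 - 25*A^-5 - 2*A^-9
  A^-5 * (7*d^2) = 7*A^-1 + 14*A^-5 + 7*A^-9
  A^-7 * (d^3) = -A^-1 - 3*A^-5 - 3*A^-9 - A^-13
Summing the groups: <K> = A^15 - 2*A^11 + 3*A^7 - 4*A^3 + 3*A^-1 - 3*A^-5 + 2*A^-9 - A^-13
Normalise by the writhe: (-A^3)^(-w) = (-A^3)^(3) = -A^9, so f(A) = -A^9 * <K> = -A^24 + 2*A^20 - 3*A^16 + 4*A^12 - 3*A^8 + 3*A^4 - 2 + A^-4.
Substitute A = t^(-1/4), i.e. A^e → t^(-e/4): V(t) = t - 2 + 3*t^-1 - 3*t^-2 + 4*t^-3 - 3*t^-4 + 2*t^-5 - t^-6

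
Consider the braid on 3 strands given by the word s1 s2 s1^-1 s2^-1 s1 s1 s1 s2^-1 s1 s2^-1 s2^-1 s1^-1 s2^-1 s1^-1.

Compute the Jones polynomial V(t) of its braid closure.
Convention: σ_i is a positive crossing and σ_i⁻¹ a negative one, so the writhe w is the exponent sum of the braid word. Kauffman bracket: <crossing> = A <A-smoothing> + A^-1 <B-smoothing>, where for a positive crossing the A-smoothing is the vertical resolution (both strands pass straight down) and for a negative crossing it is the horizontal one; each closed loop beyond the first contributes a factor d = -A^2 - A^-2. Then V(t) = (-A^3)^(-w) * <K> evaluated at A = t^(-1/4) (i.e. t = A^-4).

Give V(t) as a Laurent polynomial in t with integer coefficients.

t^2 - 2*t + 3 - 3*t^-1 + 4*t^-2 - 3*t^-3 + 2*t^-4 - 2*t^-5 + t^-6

Derivation:
The presented braid s1 s2 s1^-1 s2^-1 s1 s1 s1 s2^-1 s1 s2^-1 s2^-1 s1^-1 s2^-1 s1^-1 on 3 strands reduces by inverse Markov moves (closure unchanged at each step):
  Deconjugate: the word is γ·β·γ⁻¹ with γ = s1 s2 (prefix) and γ⁻¹ = s2^-1 s1^-1 (suffix); strip both.
Reduced to β = s1^-1 s2^-1 s1 s1 s1 s2^-1 s1 s2^-1 s2^-1 s1^-1 on 3 strands, 10 crossings.
Compute on β:
Braid: s1^-1 s2^-1 s1 s1 s1 s2^-1 s1 s2^-1 s2^-1 s1^-1 on 3 strands, 10 crossings.
Writhe w = (#positive) - (#negative) = 4 - 6 = -2.
Computing the Kauffman bracket via state sum. There are 2^10 = 1024 states.
Each crossing splits two ways (0=vertical, 1=horizontal). The state's weight is A^(#A-smoothings - #B-smoothings) * d^(loops - 1).
Tabulate the states by total A-exponent and number of loops L (A-exp: L × count):
  A^10: L=5 ×1
  A^8: L=4 ×10
  A^6: L=3 ×38, L=5 ×7
  A^4: L=2 ×67, L=4 ×49, L=6 ×4
  A^2: L=1 ×46, L=3 ×130, L=5 ×33, L=7 ×1
  A^0: L=2 ×131, L=4 ×110, L=6 ×11
  A^-2: L=1 ×25, L=3 ×133, L=5 ×51, L=7 ×1
  A^-4: L=2 ×37, L=4 ×72, L=6 ×11
  A^-6: L=3 ×25, L=5 ×19, L=7 ×1
  A^-8: L=4 ×8, L=6 ×2
  A^-10: L=5 ×1
Each group contributes A^e * Σ count * d^(L-1):
Powers of d = -A^2 - A^-2: d^2 = A^4 + 2 + A^-4; d^3 = -A^6 - 3*A^2 - 3*A^-2 - A^-6; d^4 = A^8 + 4*A^4 + 6 + 4*A^-4 + A^-8; d^5 = -A^10 - 5*A^6 - 10*A^2 - 10*A^-2 - 5*A^-6 - A^-10; d^6 = A^12 + 6*A^8 + 15*A^4 + 20 + 15*A^-4 + 6*A^-8 + A^-12.
  A^10 * (d^4) = A^18 + 4*A^14 + 6*A^10 + 4*A^6 + A^2
  A^8 * (10*d^3) = -10*A^14 - 30*A^10 - 30*A^6 - 10*A^2
  A^6 * (38*d^2 + 7*d^4) = 7*A^14 + 66*A^10 + 118*A^6 + 66*A^2 + 7*A^-2
  A^4 * (67*d + 49*d^3 + 4*d^5) = -4*A^14 - 69*A^10 - 254*A^6 - 254*A^2 - 69*A^-2 - 4*A^-6
  A^2 * (46 + 130*d^2 + 33*d^4 + d^6) = A^14 + 39*A^10 + 277*A^6 + 524*A^2 + 277*A^-2 + 39*A^-6 + A^-10
  A^0 * (131*d + 110*d^3 + 11*d^5) = -11*A^10 - 165*A^6 - 571*A^2 - 571*A^-2 - 165*A^-6 - 11*A^-10
  A^-2 * (25 + 133*d^2 + 51*d^4 + d^6) = A^10 + 57*A^6 + 352*A^2 + 617*A^-2 + 352*A^-6 + 57*A^-10 + A^-14
  A^-4 * (37*d + 72*d^3 + 11*d^5) = -11*A^6 - 127*A^2 - 363*A^-2 - 363*A^-6 - 127*A^-10 - 11*A^-14
  A^-6 * (25*d^2 + 19*d^4 + d^6) = A^6 + 25*A^2 + 116*A^-2 + 184*A^-6 + 116*A^-10 + 25*A^-14 + A^-18
  A^-8 * (8*d^3 + 2*d^5) = -2*A^2 - 18*A^-2 - 44*A^-6 - 44*A^-10 - 18*A^-14 - 2*A^-18
  A^-10 * (d^4) = A^-2 + 4*A^-6 + 6*A^-10 + 4*A^-14 + A^-18
Summing the groups: <K> = A^18 - 2*A^14 + 2*A^10 - 3*A^6 + 4*A^2 - 3*A^-2 + 3*A^-6 - 2*A^-10 + A^-14
Normalise by the writhe: (-A^3)^(-w) = (-A^3)^(2) = A^6, so f(A) = A^6 * <K> = A^24 - 2*A^20 + 2*A^16 - 3*A^12 + 4*A^8 - 3*A^4 + 3 - 2*A^-4 + A^-8.
Substitute A = t^(-1/4), i.e. A^e → t^(-e/4): V(t) = t^2 - 2*t + 3 - 3*t^-1 + 4*t^-2 - 3*t^-3 + 2*t^-4 - 2*t^-5 + t^-6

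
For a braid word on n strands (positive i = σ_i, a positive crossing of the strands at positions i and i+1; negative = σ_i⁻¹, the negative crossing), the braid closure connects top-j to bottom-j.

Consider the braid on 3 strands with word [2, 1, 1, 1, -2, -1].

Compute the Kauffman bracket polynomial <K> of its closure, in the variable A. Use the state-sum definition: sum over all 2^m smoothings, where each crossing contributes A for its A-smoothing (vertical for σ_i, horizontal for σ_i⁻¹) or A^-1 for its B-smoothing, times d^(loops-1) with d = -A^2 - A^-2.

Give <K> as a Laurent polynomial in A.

A^2 + A^-6 - A^-10

Derivation:
Braid: s2 s1 s1 s1 s2^-1 s1^-1 on 3 strands, 6 crossings.
Writhe w = (#positive) - (#negative) = 4 - 2 = 2.
Enumerate smoothing states for the bracket polynomial. There are 2^6 = 64 states.
Smooth each crossing (0=||, 1=⌣⌢); contribution A^(Σ sign_k(1-2s_k)) * d^(L-1).
Tabulate the states by total A-exponent and number of loops L (A-exp: L × count):
  A^6: L=1 ×1
  A^4: L=2 ×6
  A^2: L=1 ×7, L=3 ×8
  A^0: L=2 ×16, L=4 ×4
  A^-2: L=1 ×3, L=3 ×11, L=5 ×1
  A^-4: L=2 ×3, L=4 ×3
  A^-6: L=3 ×1
Each group contributes A^e * Σ count * d^(L-1):
Powers of d = -A^2 - A^-2: d^2 = A^4 + 2 + A^-4; d^3 = -A^6 - 3*A^2 - 3*A^-2 - A^-6; d^4 = A^8 + 4*A^4 + 6 + 4*A^-4 + A^-8.
  A^6 * (1) = A^6
  A^4 * (6*d) = -6*A^6 - 6*A^2
  A^2 * (7 + 8*d^2) = 8*A^6 + 23*A^2 + 8*A^-2
  A^0 * (16*d + 4*d^3) = -4*A^6 - 28*A^2 - 28*A^-2 - 4*A^-6
  A^-2 * (3 + 11*d^2 + d^4) = A^6 + 15*A^2 + 31*A^-2 + 15*A^-6 + A^-10
  A^-4 * (3*d + 3*d^3) = -3*A^2 - 12*A^-2 - 12*A^-6 - 3*A^-10
  A^-6 * (d^2) = A^-2 + 2*A^-6 + A^-10
Summing the groups: <K> = A^2 + A^-6 - A^-10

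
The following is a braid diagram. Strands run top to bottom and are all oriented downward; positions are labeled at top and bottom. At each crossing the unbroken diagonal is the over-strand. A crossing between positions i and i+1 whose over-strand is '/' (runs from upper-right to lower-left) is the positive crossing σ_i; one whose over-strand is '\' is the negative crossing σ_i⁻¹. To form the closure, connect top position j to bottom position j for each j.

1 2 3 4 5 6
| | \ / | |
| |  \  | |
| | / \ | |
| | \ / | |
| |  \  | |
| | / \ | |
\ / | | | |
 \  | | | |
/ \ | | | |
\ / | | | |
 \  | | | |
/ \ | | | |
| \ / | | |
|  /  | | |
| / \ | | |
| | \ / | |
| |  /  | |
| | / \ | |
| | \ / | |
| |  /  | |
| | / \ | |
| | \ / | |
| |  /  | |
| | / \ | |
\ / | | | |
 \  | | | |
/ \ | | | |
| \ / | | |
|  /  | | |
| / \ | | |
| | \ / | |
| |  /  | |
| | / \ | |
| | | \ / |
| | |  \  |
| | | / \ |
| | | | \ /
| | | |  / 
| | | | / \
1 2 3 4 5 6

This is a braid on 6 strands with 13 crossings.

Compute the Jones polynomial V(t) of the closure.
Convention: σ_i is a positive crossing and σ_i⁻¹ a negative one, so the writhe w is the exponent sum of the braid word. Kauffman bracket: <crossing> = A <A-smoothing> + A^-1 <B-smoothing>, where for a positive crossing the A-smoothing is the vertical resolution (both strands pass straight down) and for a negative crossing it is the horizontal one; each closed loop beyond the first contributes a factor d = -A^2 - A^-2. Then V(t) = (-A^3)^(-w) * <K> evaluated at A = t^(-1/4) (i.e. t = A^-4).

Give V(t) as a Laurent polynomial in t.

-t^5 + 2*t^4 - 3*t^3 + 4*t^2 - 4*t + 5 - 3*t^-1 + 2*t^-2 - t^-3

Derivation:
Reading the diagram top to bottom ('/'-over between positions i,i+1 = s_i, '\'-over = s_i^-1): braid word = s3^-1 s3^-1 s1^-1 s1^-1 s2 s3 s3 s3 s1^-1 s2 s3 s4^-1 s5.
The presented braid s3^-1 s3^-1 s1^-1 s1^-1 s2 s3 s3 s3 s1^-1 s2 s3 s4^-1 s5 on 6 strands reduces by inverse Markov moves (closure unchanged at each step):
  Destabilize: the word has the form β·s5 where s5 occurs only as the final letter (β ∈ B_5); drop it and the last strand → 5 strands.
  Destabilize: the word has the form β·s4^-1 where s4^-1 occurs only as the final letter (β ∈ B_4); drop it and the last strand → 4 strands.
  Deconjugate: the word is γ·β·γ⁻¹ with γ = s3^-1 (prefix) and γ⁻¹ = s3 (suffix); strip both.
Reduced to β = s3^-1 s1^-1 s1^-1 s2 s3 s3 s3 s1^-1 s2 on 4 strands, 9 crossings.
Compute on β:
Braid: s3^-1 s1^-1 s1^-1 s2 s3 s3 s3 s1^-1 s2 on 4 strands, 9 crossings.
Writhe w = (#positive) - (#negative) = 5 - 4 = 1.
State-sum expansion of <K>. There are 2^9 = 512 states.
Smooth each crossing (0=||, 1=⌣⌢); contribution A^(Σ sign_k(1-2s_k)) * d^(L-1).
Tabulate the states by total A-exponent and number of loops L (A-exp: L × count):
  A^9: L=4 ×1
  A^7: L=3 ×5, L=5 ×4
  A^5: L=2 ×10, L=4 ×23, L=6 ×3
  A^3: L=1 ×8, L=3 ×57, L=5 ×18, L=7 ×1
  A^1: L=2 ×70, L=4 ×50, L=6 ×6
  A^-1: L=1 ×33, L=3 ×75, L=5 ×18
  A^-3: L=2 ×51, L=4 ×32, L=6 ×1
  A^-5: L=3 ×32, L=5 ×4
  A^-7: L=4 ×9
  A^-9: L=5 ×1
Each group contributes A^e * Σ count * d^(L-1):
Powers of d = -A^2 - A^-2: d^2 = A^4 + 2 + A^-4; d^3 = -A^6 - 3*A^2 - 3*A^-2 - A^-6; d^4 = A^8 + 4*A^4 + 6 + 4*A^-4 + A^-8; d^5 = -A^10 - 5*A^6 - 10*A^2 - 10*A^-2 - 5*A^-6 - A^-10; d^6 = A^12 + 6*A^8 + 15*A^4 + 20 + 15*A^-4 + 6*A^-8 + A^-12.
  A^9 * (d^3) = -A^15 - 3*A^11 - 3*A^7 - A^3
  A^7 * (5*d^2 + 4*d^4) = 4*A^15 + 21*A^11 + 34*A^7 + 21*A^3 + 4*A^-1
  A^5 * (10*d + 23*d^3 + 3*d^5) = -3*A^15 - 38*A^11 - 109*A^7 - 109*A^3 - 38*A^-1 - 3*A^-5
  A^3 * (8 + 57*d^2 + 18*d^4 + d^6) = A^15 + 24*A^11 + 144*A^7 + 250*A^3 + 144*A^-1 + 24*A^-5 + A^-9
  A^1 * (70*d + 50*d^3 + 6*d^5) = -6*A^11 - 80*A^7 - 280*A^3 - 280*A^-1 - 80*A^-5 - 6*A^-9
  A^-1 * (33 + 75*d^2 + 18*d^4) = 18*A^7 + 147*A^3 + 291*A^-1 + 147*A^-5 + 18*A^-9
  A^-3 * (51*d + 32*d^3 + d^5) = -A^7 - 37*A^3 - 157*A^-1 - 157*A^-5 - 37*A^-9 - A^-13
  A^-5 * (32*d^2 + 4*d^4) = 4*A^3 + 48*A^-1 + 88*A^-5 + 48*A^-9 + 4*A^-13
  A^-7 * (9*d^3) = -9*A^-1 - 27*A^-5 - 27*A^-9 - 9*A^-13
  A^-9 * (d^4) = A^-1 + 4*A^-5 + 6*A^-9 + 4*A^-13 + A^-17
Summing the groups: <K> = A^15 - 2*A^11 + 3*A^7 - 5*A^3 + 4*A^-1 - 4*A^-5 + 3*A^-9 - 2*A^-13 + A^-17
Normalise by the writhe: (-A^3)^(-w) = (-A^3)^(-1) = -A^-3, so f(A) = -A^-3 * <K> = -A^12 + 2*A^8 - 3*A^4 + 5 - 4*A^-4 + 4*A^-8 - 3*A^-12 + 2*A^-16 - A^-20.
Substitute A = t^(-1/4), i.e. A^e → t^(-e/4): V(t) = -t^5 + 2*t^4 - 3*t^3 + 4*t^2 - 4*t + 5 - 3*t^-1 + 2*t^-2 - t^-3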